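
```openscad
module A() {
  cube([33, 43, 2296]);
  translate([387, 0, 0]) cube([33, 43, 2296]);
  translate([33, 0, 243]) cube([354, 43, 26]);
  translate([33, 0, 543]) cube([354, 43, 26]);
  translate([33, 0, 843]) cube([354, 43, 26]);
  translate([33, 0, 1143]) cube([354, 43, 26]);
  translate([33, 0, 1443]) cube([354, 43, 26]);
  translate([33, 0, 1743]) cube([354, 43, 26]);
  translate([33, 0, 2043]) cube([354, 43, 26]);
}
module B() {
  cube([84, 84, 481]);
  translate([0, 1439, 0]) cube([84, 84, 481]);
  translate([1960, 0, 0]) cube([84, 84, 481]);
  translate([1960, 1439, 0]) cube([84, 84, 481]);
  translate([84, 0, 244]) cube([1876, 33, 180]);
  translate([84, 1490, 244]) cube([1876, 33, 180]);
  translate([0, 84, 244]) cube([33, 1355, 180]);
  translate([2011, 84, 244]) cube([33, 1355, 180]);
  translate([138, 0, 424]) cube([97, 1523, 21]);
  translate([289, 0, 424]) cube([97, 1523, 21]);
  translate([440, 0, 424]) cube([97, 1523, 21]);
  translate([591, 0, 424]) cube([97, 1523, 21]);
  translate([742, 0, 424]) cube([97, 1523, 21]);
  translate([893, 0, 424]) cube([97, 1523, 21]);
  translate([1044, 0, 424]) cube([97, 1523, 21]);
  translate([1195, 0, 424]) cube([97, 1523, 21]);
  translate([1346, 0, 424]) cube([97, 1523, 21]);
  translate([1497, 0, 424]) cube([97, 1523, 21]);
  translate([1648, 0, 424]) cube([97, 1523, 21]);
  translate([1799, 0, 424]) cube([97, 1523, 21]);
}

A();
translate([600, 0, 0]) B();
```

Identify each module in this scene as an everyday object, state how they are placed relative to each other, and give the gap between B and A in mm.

The bed frame's nearest face is 180 mm from the ladder's +x face.

A is a ladder. B is a bed frame. The bed frame is on the floor beside the ladder on its +x side. The gap between the bed frame and the ladder is 180 mm.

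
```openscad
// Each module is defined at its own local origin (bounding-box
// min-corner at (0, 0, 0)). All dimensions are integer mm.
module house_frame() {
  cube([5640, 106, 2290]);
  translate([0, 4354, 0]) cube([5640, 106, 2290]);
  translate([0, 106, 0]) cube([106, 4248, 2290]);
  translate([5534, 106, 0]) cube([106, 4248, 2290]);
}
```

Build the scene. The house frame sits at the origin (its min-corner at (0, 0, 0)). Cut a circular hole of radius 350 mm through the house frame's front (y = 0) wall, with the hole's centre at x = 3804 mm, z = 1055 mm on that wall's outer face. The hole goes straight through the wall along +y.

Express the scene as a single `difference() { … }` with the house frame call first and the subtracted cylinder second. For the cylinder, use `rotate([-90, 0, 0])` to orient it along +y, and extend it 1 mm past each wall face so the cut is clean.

difference() {
  house_frame();
  translate([3804, -1, 1055]) rotate([-90, 0, 0]) cylinder(h = 108, r = 350);
}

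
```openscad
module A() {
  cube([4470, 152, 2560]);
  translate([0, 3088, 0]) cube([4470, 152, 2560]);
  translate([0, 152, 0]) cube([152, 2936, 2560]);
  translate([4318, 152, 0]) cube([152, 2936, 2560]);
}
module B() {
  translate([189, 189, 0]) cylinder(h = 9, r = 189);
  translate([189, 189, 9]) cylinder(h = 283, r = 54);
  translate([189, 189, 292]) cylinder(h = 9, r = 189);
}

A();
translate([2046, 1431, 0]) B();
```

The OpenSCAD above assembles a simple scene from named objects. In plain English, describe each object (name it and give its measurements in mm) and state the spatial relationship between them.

A is a box-shaped house frame (walls only): outside footprint 4470×3240 mm, wall height 2560 mm, wall thickness 152 mm. The two y-facing walls run the full x-width; the two x-facing walls fit between the inner faces of the y-facing walls.

B is a spool: two coaxial disc flanges of radius 189 mm and thickness 9 mm, joined by a core cylinder of radius 54 mm and height 283 mm. The lower flange rests on z = 0 and the three cylinders share a vertical axis.

The spool sits inside the house frame, centred.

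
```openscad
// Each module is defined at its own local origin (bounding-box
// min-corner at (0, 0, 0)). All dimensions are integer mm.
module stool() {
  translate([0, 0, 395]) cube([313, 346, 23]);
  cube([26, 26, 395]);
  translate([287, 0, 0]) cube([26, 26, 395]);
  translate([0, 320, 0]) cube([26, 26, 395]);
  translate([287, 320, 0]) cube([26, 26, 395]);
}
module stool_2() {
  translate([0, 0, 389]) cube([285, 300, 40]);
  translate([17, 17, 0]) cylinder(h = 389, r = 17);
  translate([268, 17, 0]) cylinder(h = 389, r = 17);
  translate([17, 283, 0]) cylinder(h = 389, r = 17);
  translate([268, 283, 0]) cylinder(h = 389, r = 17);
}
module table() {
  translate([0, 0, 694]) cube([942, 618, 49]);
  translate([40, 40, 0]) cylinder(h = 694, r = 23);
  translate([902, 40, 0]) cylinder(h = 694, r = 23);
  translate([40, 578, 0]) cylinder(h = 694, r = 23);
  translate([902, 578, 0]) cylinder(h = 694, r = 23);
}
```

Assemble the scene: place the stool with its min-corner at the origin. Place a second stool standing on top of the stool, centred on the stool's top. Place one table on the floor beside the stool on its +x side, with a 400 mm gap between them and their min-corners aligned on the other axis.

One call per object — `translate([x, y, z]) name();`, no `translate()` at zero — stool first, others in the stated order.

stool();
translate([14, 23, 418]) stool_2();
translate([713, 0, 0]) table();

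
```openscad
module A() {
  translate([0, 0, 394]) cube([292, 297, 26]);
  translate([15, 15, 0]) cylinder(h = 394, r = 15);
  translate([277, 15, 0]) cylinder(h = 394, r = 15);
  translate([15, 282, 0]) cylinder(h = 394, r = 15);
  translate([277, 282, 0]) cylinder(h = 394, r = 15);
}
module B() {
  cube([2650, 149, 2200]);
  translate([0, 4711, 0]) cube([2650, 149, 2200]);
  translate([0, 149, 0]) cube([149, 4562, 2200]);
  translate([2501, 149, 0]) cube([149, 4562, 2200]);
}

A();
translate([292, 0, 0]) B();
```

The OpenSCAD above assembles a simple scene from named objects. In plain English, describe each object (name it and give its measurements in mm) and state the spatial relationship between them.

A is a four-legged stool. The seat is a 292×297×26 mm slab whose top surface is at z = 420 mm; four round legs, each 30 mm in diameter, run from the floor (z = 0) to the underside of the seat, each leg's axis is inset half a diameter from the nearest pair of seat edges (so the leg's bounding box is flush with the corner).

B is the wall frame of a small rectangular building: four walls, each 2200 mm tall and 149 mm thick, enclosing a footprint 2650 mm (x) by 4860 mm (y) outside-to-outside, with no floor or roof. The front and back walls (the −y and +y sides) span the full width; the two side walls fit between them.

The house frame is against the stool's +x side, with their −y faces flush.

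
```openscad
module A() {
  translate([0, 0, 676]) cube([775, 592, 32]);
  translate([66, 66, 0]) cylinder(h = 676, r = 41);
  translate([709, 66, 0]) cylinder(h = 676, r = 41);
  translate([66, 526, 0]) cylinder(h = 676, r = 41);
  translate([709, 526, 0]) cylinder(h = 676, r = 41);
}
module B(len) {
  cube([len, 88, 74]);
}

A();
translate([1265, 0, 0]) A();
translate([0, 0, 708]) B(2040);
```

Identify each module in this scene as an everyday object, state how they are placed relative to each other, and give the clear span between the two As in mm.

Second table starts at x = 1265; first ends at x = 775; clear span = 1265 − 775 = 490 mm.

A is a table. B is a beam. A beam spans the tops of two tables. The clear span between the two tables is 490 mm.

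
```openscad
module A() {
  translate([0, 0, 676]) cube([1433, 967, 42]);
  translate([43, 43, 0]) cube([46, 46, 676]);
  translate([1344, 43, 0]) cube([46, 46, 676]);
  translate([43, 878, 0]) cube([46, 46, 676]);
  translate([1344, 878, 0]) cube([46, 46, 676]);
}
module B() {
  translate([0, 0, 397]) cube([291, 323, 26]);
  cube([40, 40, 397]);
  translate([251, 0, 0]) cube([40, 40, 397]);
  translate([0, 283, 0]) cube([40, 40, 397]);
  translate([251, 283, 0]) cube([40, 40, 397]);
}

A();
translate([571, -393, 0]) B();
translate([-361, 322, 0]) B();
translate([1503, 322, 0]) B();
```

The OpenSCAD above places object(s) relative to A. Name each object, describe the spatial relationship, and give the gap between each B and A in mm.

A is a table. B is a stool. Three stools sit around the table at the −y, −x, +x sides. The gap between each stool and the table is 70 mm.

Each stool's nearest face is 70 mm from the table's bounding box.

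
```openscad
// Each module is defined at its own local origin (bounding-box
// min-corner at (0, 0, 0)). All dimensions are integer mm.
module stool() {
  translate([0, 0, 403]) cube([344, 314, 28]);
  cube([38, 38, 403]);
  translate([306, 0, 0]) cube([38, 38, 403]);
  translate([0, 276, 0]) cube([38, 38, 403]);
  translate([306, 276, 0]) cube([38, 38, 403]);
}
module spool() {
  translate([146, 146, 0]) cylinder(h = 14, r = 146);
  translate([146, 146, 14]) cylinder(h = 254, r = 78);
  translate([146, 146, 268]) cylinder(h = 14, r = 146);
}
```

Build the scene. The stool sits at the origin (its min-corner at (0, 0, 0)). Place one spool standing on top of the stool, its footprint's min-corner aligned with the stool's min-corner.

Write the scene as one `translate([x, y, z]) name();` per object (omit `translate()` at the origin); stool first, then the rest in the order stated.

stool();
translate([0, 0, 431]) spool();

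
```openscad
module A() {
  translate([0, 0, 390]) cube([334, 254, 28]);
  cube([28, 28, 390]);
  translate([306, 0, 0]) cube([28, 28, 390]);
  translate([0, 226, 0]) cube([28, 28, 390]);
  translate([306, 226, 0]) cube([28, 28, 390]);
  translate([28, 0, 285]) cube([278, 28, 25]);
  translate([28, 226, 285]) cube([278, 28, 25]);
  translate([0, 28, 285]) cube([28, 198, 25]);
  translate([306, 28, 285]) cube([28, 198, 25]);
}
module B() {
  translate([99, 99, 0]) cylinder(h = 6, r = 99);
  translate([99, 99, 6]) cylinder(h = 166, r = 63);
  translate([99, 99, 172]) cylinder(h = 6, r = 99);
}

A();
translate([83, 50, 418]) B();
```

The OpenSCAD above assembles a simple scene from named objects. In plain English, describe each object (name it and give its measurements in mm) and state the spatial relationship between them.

A is a simple wooden stool: a rectangular seat 334 mm (x) by 254 mm (y), 28 mm thick, top face at z = 418 mm, on four square legs, each 28×28 mm in cross-section. The legs rest on z = 0, each flush with a corner of the seat. Four stretchers, 28 mm wide and 25 mm tall, connect adjacent legs with their undersides at z = 285 mm, each running between the inner faces of the legs it joins and aligned with the legs' outer faces on the other axis.

B is a spool: two coaxial disc flanges of radius 99 mm and thickness 6 mm, joined by a core cylinder of radius 63 mm and height 166 mm. The lower flange rests on z = 0 and the three cylinders share a vertical axis.

The spool is on top of the stool.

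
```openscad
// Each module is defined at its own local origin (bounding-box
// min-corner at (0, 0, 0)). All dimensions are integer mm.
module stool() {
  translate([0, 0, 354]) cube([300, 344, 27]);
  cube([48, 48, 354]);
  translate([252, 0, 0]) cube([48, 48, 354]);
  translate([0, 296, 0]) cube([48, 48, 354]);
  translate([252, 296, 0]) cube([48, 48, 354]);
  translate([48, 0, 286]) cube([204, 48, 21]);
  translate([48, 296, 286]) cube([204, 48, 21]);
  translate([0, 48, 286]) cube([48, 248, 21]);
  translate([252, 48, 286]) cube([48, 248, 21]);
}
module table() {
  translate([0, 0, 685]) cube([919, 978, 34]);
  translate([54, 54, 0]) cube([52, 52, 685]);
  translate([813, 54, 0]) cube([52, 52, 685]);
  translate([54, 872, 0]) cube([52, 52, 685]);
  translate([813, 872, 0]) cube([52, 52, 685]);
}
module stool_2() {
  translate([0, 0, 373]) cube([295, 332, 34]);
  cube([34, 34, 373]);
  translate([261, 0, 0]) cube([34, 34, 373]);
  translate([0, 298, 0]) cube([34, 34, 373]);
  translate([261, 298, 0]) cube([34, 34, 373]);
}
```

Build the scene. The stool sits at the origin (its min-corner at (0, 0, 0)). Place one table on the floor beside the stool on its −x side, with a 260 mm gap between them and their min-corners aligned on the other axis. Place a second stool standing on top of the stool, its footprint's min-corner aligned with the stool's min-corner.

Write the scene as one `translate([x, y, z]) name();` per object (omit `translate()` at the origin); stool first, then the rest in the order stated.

stool();
translate([-1179, 0, 0]) table();
translate([0, 0, 381]) stool_2();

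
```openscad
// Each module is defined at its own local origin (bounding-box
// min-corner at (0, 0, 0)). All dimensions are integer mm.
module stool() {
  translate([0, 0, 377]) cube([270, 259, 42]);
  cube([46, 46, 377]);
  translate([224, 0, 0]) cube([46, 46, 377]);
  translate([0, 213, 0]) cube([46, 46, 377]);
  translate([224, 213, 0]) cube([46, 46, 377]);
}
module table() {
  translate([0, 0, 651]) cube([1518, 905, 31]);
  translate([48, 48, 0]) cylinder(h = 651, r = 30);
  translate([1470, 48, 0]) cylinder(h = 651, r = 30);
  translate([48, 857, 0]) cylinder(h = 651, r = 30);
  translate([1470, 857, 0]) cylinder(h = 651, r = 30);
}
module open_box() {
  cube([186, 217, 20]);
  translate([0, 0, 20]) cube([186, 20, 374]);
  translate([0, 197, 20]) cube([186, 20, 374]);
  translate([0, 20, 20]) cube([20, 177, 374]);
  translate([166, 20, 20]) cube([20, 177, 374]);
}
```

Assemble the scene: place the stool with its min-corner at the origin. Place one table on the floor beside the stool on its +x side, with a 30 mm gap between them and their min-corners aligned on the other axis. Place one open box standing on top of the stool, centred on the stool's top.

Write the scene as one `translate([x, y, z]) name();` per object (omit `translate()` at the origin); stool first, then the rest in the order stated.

stool();
translate([300, 0, 0]) table();
translate([42, 21, 419]) open_box();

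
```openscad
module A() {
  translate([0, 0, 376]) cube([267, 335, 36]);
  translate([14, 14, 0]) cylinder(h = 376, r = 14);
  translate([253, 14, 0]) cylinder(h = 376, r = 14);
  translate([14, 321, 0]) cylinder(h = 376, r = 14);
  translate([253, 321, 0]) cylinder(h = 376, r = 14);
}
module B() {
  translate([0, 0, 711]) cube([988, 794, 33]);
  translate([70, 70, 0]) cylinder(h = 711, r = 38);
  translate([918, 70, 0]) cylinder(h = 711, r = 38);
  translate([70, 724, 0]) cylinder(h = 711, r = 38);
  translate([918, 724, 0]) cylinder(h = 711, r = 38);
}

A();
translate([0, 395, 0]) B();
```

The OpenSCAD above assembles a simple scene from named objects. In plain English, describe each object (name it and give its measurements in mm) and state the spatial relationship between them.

A is a simple wooden stool: a rectangular seat 267 mm (x) by 335 mm (y), 36 mm thick, top face at z = 412 mm, on four round legs, each 28 mm in diameter. The legs rest on z = 0, each leg's axis is inset half a diameter from the nearest pair of seat edges (so the leg's bounding box is flush with the corner).

B is a table: top 988 mm (x) × 794 mm (y), 33 mm thick, upper face at z = 744 mm, on four round legs of 76 mm diameter, each leg's bounding box inset 32 mm from the nearest pair of top edges, running from z = 0 to the bottom of the top.

The table is on the floor beside the stool on its +y side.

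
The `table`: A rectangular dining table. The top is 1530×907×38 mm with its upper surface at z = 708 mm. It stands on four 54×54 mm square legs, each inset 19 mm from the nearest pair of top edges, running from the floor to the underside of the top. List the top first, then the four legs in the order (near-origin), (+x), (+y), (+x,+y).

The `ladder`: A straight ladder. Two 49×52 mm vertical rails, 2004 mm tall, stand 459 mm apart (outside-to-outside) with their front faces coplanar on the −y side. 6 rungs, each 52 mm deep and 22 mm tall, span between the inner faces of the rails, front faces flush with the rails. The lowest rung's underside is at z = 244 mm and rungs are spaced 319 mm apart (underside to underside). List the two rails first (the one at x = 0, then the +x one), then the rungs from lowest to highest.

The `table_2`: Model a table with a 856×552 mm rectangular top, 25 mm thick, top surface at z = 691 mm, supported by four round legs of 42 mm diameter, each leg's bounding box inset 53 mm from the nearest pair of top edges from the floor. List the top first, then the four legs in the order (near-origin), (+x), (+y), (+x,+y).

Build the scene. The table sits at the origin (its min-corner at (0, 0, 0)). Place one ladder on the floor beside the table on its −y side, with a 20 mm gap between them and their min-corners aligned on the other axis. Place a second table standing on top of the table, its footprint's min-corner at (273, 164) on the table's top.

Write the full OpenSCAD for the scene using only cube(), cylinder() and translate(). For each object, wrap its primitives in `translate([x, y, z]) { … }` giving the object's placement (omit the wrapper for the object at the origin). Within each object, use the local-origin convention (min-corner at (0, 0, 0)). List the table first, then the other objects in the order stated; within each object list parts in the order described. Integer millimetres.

translate([0, 0, 670]) cube([1530, 907, 38]);
translate([19, 19, 0]) cube([54, 54, 670]);
translate([1457, 19, 0]) cube([54, 54, 670]);
translate([19, 834, 0]) cube([54, 54, 670]);
translate([1457, 834, 0]) cube([54, 54, 670]);
translate([0, -72, 0]) {
  cube([49, 52, 2004]);
  translate([410, 0, 0]) cube([49, 52, 2004]);
  translate([49, 0, 244]) cube([361, 52, 22]);
  translate([49, 0, 563]) cube([361, 52, 22]);
  translate([49, 0, 882]) cube([361, 52, 22]);
  translate([49, 0, 1201]) cube([361, 52, 22]);
  translate([49, 0, 1520]) cube([361, 52, 22]);
  translate([49, 0, 1839]) cube([361, 52, 22]);
}
translate([273, 164, 708]) {
  translate([0, 0, 666]) cube([856, 552, 25]);
  translate([74, 74, 0]) cylinder(h = 666, r = 21);
  translate([782, 74, 0]) cylinder(h = 666, r = 21);
  translate([74, 478, 0]) cylinder(h = 666, r = 21);
  translate([782, 478, 0]) cylinder(h = 666, r = 21);
}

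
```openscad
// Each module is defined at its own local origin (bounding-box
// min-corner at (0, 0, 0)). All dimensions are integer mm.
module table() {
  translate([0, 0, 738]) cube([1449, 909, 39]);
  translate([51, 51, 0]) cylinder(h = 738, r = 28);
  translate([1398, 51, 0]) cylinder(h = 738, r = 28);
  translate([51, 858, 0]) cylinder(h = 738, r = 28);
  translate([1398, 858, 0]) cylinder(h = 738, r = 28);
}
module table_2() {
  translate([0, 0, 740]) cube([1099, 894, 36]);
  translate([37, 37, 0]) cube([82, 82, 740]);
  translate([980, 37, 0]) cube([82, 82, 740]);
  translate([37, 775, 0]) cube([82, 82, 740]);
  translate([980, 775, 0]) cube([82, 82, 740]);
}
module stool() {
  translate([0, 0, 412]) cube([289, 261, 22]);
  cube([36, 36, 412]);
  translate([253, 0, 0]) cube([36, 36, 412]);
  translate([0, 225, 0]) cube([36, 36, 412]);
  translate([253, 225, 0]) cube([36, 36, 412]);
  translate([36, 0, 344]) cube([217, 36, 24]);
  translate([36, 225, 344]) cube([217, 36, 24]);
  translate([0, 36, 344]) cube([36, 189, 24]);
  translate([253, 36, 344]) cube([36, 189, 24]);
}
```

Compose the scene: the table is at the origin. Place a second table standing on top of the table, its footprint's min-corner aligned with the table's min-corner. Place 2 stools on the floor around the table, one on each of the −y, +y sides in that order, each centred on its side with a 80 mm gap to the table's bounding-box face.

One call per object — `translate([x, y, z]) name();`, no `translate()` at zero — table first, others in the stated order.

table();
translate([0, 0, 777]) table_2();
translate([580, -341, 0]) stool();
translate([580, 989, 0]) stool();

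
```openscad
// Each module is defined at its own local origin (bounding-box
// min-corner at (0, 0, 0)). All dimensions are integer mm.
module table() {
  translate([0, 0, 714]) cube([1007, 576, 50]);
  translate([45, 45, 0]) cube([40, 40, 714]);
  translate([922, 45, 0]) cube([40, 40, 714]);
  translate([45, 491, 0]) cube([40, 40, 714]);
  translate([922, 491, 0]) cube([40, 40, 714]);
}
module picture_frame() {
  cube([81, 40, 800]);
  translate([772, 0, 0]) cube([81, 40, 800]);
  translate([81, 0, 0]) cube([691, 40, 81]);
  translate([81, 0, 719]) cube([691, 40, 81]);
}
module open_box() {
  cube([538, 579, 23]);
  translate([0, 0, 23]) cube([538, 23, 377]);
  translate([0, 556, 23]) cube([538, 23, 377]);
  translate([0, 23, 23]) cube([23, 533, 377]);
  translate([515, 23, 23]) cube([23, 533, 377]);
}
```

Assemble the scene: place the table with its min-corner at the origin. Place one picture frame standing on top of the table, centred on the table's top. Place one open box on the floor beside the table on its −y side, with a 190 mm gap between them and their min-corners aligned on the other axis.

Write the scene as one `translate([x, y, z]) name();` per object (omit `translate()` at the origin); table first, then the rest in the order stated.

table();
translate([77, 268, 764]) picture_frame();
translate([0, -769, 0]) open_box();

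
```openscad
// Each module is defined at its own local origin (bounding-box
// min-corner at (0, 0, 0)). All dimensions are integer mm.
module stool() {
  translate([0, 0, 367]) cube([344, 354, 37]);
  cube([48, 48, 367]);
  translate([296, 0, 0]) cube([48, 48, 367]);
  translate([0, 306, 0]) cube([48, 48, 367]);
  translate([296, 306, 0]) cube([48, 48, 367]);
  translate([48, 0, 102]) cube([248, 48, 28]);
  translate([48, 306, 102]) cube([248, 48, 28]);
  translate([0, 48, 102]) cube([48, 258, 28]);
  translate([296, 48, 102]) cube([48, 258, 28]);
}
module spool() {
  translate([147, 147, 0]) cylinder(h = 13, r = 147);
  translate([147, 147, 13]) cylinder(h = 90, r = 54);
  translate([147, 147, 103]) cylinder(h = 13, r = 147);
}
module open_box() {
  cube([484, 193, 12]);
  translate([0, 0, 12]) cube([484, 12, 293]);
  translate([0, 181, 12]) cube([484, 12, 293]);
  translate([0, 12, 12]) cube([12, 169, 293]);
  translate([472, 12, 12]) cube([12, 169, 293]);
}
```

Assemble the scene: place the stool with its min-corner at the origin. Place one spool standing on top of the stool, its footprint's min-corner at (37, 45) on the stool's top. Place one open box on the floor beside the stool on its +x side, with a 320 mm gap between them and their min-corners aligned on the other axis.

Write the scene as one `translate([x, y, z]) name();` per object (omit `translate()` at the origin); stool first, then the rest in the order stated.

stool();
translate([37, 45, 404]) spool();
translate([664, 0, 0]) open_box();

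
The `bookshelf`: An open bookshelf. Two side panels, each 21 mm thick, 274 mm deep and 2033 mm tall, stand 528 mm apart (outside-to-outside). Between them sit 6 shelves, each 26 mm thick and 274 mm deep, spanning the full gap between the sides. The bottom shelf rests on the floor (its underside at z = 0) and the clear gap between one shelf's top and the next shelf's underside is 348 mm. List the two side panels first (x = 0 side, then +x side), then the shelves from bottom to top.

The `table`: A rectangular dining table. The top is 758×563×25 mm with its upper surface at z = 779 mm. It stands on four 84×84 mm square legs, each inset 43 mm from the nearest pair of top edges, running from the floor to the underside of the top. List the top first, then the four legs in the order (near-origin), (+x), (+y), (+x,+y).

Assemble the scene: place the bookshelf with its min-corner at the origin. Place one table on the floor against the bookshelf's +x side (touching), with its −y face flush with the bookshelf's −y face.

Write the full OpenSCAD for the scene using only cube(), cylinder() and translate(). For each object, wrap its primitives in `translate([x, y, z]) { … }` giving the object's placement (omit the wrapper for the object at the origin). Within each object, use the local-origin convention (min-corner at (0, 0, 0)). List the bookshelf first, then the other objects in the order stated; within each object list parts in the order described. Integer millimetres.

cube([21, 274, 2033]);
translate([507, 0, 0]) cube([21, 274, 2033]);
translate([21, 0, 0]) cube([486, 274, 26]);
translate([21, 0, 374]) cube([486, 274, 26]);
translate([21, 0, 748]) cube([486, 274, 26]);
translate([21, 0, 1122]) cube([486, 274, 26]);
translate([21, 0, 1496]) cube([486, 274, 26]);
translate([21, 0, 1870]) cube([486, 274, 26]);
translate([528, 0, 0]) {
  translate([0, 0, 754]) cube([758, 563, 25]);
  translate([43, 43, 0]) cube([84, 84, 754]);
  translate([631, 43, 0]) cube([84, 84, 754]);
  translate([43, 436, 0]) cube([84, 84, 754]);
  translate([631, 436, 0]) cube([84, 84, 754]);
}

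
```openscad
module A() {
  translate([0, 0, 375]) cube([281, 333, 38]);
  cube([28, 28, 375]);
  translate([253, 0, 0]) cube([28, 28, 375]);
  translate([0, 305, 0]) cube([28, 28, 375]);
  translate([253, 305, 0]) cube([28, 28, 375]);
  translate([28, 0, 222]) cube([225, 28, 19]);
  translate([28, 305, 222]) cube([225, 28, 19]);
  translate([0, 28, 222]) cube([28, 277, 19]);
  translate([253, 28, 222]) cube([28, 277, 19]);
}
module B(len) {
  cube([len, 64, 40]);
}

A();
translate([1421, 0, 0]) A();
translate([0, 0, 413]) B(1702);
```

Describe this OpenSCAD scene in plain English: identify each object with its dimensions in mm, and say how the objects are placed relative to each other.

A is a simple wooden stool: a rectangular seat 281 mm (x) by 333 mm (y), 38 mm thick, top face at z = 413 mm, on four square legs, each 28×28 mm in cross-section. The legs rest on z = 0, each flush with a corner of the seat. Four stretchers, 28 mm wide and 19 mm tall, connect adjacent legs with their undersides at z = 222 mm, each running between the inner faces of the legs it joins and aligned with the legs' outer faces on the other axis.

B is a rectangular beam 1702 mm long (x), 64 mm deep (y), 40 mm thick (z).

The beam spans the tops of two stools placed 1140 mm apart, resting at z = 413 mm.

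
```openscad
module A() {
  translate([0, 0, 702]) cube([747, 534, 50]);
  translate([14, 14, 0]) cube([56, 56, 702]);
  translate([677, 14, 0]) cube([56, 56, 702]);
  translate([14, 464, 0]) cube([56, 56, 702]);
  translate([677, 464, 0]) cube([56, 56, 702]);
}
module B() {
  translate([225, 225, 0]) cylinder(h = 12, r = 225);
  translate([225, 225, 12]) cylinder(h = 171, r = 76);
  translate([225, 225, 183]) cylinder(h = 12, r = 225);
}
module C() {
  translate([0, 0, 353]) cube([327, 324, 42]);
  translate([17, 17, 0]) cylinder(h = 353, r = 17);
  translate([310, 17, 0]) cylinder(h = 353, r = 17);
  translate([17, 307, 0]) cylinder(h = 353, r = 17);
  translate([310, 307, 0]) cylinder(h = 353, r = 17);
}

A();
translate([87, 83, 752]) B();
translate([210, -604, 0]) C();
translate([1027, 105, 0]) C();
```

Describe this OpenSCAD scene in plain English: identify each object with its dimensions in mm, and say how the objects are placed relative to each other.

A is a rectangular dining table. The top is 747×534×50 mm with its upper surface at z = 752 mm. It stands on four 56×56 mm square legs, each inset 14 mm from the nearest pair of top edges, running from the floor to the underside of the top.

B is a spool: two coaxial disc flanges of radius 225 mm and thickness 12 mm, joined by a core cylinder of radius 76 mm and height 171 mm. The lower flange rests on z = 0 and the three cylinders share a vertical axis.

C is a four-legged stool. The seat is a 327×324×42 mm slab whose top surface is at z = 395 mm; four round legs, each 34 mm in diameter, run from the floor (z = 0) to the underside of the seat, each leg's axis is inset half a diameter from the nearest pair of seat edges (so the leg's bounding box is flush with the corner).

The spool is on top of the table. Two stools sit around the table at the −y, +x sides.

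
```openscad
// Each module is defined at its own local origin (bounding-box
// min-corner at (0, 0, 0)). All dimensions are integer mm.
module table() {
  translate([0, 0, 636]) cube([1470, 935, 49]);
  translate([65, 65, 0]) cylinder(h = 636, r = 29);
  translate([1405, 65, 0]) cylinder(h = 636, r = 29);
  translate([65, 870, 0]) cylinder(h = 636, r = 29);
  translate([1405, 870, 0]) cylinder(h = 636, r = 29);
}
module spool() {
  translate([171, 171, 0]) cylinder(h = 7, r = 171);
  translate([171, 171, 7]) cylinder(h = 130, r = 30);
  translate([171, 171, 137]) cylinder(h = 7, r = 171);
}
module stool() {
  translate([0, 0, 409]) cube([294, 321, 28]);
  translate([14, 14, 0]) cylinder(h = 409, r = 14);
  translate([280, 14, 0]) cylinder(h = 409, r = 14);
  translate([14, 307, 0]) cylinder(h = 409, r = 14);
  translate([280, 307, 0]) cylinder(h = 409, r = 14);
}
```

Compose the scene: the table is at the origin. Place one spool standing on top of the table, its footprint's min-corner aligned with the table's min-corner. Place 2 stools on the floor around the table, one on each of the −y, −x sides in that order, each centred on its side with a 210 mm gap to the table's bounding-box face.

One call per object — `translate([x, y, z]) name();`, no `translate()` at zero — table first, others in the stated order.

table();
translate([0, 0, 685]) spool();
translate([588, -531, 0]) stool();
translate([-504, 307, 0]) stool();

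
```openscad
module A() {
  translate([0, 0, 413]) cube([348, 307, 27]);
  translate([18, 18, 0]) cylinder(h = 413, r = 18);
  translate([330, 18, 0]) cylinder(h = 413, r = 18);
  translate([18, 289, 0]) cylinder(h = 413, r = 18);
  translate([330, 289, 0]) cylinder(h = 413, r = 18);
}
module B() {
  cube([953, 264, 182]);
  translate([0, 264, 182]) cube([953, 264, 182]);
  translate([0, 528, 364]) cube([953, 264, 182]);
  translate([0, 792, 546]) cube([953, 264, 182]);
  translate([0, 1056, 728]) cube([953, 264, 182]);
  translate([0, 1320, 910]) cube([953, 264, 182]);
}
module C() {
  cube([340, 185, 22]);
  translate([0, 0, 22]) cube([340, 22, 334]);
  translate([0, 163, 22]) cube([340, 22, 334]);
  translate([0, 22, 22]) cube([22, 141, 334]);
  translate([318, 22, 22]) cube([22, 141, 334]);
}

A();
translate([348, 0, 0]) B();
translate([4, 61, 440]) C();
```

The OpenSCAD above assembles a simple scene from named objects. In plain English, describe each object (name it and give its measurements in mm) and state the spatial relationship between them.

A is a four-legged stool. The seat is a 348×307×27 mm slab whose top surface is at z = 440 mm; four round legs, each 36 mm in diameter, run from the floor (z = 0) to the underside of the seat, each leg's axis is inset half a diameter from the nearest pair of seat edges (so the leg's bounding box is flush with the corner).

B is a run of 6 identical solid stair steps. Each tread is 953×264 mm and each step block is 182 mm high. Step 1 rests on the floor; step k is offset from step 1 by (k−1)×264 mm in y and (k−1)×182 mm in z.

C is an open-topped rectangular box: outside dimensions 340×185×356 mm, with a uniform wall and base thickness of 22 mm. The base is a full 340×185 slab on the floor; four walls sit on top of the base. The front and back walls (the −y and +y sides) span the full width; the two side walls fit between them.

The staircase is against the stool's +x side, with their −y faces flush. The open box is on top of the stool, centred.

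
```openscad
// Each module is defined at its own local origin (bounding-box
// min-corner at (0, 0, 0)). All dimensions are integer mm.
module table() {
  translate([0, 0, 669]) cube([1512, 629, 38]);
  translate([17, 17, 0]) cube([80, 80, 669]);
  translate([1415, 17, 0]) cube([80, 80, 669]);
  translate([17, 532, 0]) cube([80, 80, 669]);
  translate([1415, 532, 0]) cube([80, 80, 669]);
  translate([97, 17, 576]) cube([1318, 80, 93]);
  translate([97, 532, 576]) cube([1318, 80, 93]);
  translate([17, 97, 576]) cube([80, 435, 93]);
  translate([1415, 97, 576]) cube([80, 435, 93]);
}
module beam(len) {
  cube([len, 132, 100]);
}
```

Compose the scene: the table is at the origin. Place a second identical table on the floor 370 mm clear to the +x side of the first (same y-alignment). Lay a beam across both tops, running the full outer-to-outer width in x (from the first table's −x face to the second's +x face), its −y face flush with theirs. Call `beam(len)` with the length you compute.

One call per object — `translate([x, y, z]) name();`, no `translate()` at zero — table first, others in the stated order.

table();
translate([1882, 0, 0]) table();
translate([0, 0, 707]) beam(3394);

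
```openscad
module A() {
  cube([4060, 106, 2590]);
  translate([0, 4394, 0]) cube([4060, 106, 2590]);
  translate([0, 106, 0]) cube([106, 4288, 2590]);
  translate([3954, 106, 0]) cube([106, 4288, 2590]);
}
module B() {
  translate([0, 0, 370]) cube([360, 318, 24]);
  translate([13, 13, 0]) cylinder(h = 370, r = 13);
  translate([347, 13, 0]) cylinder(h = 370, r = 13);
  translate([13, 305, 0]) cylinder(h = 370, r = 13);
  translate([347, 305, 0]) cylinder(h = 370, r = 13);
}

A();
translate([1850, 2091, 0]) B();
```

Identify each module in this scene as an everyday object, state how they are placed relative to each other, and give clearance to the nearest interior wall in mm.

Clearances: x = 1744, y = 1985; minimum 1744 mm.

A is a house frame. B is a stool. The stool sits inside the house frame, centred. The clearance to the nearest interior wall is 1744 mm.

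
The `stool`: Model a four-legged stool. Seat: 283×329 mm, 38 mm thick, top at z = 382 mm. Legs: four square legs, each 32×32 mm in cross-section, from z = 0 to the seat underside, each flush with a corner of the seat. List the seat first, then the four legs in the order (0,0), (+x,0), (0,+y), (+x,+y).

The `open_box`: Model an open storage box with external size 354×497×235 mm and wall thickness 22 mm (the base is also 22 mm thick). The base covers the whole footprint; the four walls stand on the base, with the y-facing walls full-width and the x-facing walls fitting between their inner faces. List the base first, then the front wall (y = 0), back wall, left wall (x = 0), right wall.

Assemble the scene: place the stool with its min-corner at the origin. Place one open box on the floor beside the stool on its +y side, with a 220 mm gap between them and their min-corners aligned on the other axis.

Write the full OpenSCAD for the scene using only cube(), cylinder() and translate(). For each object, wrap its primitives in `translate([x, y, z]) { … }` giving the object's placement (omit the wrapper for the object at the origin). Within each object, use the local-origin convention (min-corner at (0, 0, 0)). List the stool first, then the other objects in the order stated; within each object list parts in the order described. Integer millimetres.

translate([0, 0, 344]) cube([283, 329, 38]);
cube([32, 32, 344]);
translate([251, 0, 0]) cube([32, 32, 344]);
translate([0, 297, 0]) cube([32, 32, 344]);
translate([251, 297, 0]) cube([32, 32, 344]);
translate([0, 549, 0]) {
  cube([354, 497, 22]);
  translate([0, 0, 22]) cube([354, 22, 213]);
  translate([0, 475, 22]) cube([354, 22, 213]);
  translate([0, 22, 22]) cube([22, 453, 213]);
  translate([332, 22, 22]) cube([22, 453, 213]);
}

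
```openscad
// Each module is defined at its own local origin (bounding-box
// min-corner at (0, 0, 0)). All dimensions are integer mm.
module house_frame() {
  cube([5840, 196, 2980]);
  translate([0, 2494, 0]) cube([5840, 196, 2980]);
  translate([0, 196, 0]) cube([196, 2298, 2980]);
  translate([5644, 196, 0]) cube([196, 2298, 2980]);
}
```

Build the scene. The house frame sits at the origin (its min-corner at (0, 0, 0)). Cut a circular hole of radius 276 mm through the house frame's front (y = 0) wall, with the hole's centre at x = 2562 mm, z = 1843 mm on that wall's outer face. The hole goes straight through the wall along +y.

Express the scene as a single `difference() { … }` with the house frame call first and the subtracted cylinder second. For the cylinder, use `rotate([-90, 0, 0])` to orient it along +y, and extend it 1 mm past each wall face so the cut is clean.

difference() {
  house_frame();
  translate([2562, -1, 1843]) rotate([-90, 0, 0]) cylinder(h = 198, r = 276);
}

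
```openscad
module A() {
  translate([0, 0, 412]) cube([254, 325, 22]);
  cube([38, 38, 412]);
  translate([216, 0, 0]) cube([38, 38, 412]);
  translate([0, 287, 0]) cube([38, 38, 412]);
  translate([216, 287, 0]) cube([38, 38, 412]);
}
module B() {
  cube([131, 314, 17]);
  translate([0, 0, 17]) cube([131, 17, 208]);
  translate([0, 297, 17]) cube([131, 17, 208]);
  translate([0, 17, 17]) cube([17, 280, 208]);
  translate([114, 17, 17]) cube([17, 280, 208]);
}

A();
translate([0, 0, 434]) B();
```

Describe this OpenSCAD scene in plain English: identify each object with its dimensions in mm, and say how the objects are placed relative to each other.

A is a four-legged stool. The seat is a 254×325×22 mm slab whose top surface is at z = 434 mm; four square legs, each 38×38 mm in cross-section, run from the floor (z = 0) to the underside of the seat, each flush with a corner of the seat.

B is an open-topped rectangular box: outside dimensions 131×314×225 mm, with a uniform wall and base thickness of 17 mm. The base is a full 131×314 slab on the floor; four walls sit on top of the base. The front and back walls (the −y and +y sides) span the full width; the two side walls fit between them.

The open box is on top of the stool.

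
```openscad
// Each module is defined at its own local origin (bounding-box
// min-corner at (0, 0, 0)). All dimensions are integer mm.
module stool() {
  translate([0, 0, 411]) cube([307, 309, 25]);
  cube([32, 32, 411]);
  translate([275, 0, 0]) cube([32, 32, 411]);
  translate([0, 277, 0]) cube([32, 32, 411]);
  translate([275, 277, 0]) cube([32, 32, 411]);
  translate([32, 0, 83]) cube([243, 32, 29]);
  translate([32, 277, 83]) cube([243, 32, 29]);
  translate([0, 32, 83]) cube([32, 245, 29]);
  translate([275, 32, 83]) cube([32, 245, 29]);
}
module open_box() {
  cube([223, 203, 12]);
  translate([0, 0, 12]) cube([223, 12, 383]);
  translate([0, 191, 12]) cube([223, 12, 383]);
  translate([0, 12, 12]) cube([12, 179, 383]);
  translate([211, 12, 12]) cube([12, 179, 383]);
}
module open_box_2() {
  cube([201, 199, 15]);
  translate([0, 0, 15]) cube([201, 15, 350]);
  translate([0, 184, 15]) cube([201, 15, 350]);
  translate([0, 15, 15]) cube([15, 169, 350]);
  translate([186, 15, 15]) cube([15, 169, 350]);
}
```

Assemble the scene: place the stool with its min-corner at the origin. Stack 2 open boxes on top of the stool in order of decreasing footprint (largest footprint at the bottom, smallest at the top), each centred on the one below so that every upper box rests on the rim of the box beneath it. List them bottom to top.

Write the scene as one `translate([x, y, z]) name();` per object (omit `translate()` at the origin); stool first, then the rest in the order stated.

stool();
translate([42, 53, 436]) open_box();
translate([53, 55, 831]) open_box_2();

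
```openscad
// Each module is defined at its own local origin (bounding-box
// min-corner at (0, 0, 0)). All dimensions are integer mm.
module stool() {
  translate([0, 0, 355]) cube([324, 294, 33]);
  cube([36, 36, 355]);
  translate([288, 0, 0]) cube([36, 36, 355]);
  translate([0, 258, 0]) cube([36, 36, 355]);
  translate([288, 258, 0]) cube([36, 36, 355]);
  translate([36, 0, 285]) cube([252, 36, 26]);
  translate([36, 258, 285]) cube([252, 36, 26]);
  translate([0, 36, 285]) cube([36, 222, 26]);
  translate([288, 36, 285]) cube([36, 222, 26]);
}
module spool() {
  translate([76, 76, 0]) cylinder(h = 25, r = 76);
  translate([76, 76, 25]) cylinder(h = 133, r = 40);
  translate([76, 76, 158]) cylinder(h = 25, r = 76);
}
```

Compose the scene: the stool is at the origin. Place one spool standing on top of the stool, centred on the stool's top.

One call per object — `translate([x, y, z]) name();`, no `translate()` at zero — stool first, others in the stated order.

stool();
translate([86, 71, 388]) spool();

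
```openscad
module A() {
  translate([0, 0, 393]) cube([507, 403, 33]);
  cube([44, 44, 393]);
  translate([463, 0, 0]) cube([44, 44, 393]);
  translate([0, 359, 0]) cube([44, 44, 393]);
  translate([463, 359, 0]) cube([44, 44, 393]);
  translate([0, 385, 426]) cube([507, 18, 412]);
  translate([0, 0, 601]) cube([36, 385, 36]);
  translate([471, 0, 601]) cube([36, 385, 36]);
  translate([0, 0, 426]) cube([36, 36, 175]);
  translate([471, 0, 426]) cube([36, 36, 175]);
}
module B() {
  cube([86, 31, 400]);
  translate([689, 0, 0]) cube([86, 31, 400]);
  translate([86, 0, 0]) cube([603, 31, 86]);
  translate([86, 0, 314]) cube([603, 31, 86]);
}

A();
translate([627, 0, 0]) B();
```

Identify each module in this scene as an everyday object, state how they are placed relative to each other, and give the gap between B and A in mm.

The picture frame's nearest face is 120 mm from the chair's +x face.

A is a chair. B is a picture frame. The picture frame is on the floor beside the chair on its +x side. The gap between the picture frame and the chair is 120 mm.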